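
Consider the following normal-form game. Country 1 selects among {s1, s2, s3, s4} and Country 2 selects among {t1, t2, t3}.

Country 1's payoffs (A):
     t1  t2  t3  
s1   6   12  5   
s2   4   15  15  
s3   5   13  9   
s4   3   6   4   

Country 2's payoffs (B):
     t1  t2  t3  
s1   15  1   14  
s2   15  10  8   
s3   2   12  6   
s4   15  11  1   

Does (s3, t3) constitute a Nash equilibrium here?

Holding Country 2 at t3: Country 1 gets 9 from s3 but could get 15 by switching to s2. Country 1 has a profitable deviation.

No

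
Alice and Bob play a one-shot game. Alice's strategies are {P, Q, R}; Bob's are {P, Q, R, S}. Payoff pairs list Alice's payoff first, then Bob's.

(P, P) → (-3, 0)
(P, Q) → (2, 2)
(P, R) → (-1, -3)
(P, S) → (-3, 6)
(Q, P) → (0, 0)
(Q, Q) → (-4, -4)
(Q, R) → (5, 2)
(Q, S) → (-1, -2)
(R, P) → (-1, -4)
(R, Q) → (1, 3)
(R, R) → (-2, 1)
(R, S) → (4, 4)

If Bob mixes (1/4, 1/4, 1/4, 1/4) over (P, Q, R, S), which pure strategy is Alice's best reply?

R

Alice's best reply maximizes expected payoff against the mix.
P: (1/4)·(-3) + (1/4)·2 + (1/4)·(-1) + (1/4)·(-3) = -5/4
Q: (1/4)·0 + (1/4)·(-4) + (1/4)·5 + (1/4)·(-1) = 0
R: (1/4)·(-1) + (1/4)·1 + (1/4)·(-2) + (1/4)·4 = 1/2
Highest expected payoff is 1/2, from R.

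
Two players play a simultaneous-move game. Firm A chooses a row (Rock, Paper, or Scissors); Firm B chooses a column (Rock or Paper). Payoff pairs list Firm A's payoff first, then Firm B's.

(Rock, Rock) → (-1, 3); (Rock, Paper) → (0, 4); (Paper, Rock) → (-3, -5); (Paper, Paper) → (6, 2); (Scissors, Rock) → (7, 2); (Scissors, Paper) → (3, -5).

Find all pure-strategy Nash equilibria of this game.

A profile is a Nash equilibrium when each player is best-responding to the other.
Firm A's best responses — vs Rock: Scissors (payoff 7); vs Paper: Paper (payoff 6).
Firm B's best responses — vs Rock: Paper (payoff 4); vs Paper: Paper (payoff 2); vs Scissors: Rock (payoff 2).
Mutual best responses occur at (Paper, Paper) and (Scissors, Rock); at each, neither player gains by switching.

(Paper, Paper) and (Scissors, Rock)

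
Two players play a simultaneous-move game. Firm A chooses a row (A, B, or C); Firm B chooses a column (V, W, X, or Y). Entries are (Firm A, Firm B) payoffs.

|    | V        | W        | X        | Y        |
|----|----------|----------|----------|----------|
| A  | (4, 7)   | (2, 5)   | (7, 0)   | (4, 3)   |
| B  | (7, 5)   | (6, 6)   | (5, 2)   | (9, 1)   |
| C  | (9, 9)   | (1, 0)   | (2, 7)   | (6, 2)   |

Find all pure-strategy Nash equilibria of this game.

(B, W) and (C, V)

Find each player's best response to every opponent strategy; NE are the intersections.
Firm A's best responses — vs V: C (payoff 9); vs W: B (payoff 6); vs X: A (payoff 7); vs Y: B (payoff 9).
Firm B's best responses — vs A: V (payoff 7); vs B: W (payoff 6); vs C: V (payoff 9).
Mutual best responses occur at (B, W) and (C, V); at each, neither player gains by switching.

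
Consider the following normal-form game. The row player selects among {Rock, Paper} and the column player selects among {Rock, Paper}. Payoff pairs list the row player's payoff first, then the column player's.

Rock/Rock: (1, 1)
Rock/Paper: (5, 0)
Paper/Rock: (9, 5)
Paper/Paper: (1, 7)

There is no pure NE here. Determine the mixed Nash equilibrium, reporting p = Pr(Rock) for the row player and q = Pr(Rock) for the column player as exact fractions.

p = 2/3, q = 1/3

In a mixed NE each player is indifferent between their pure strategies, so the opponent's mix sets the indifference.
The column player indifferent between Rock and Paper: p·1 + (1−p)·5 = p·0 + (1−p)·7 ⟹ 5 + (-4)p = 7 + (-7)p ⟹ p = 2/3.
The row player indifferent between Rock and Paper: q·1 + (1−q)·5 = q·9 + (1−q)·1 ⟹ 5 + (-4)q = 1 + 8q ⟹ q = 1/3.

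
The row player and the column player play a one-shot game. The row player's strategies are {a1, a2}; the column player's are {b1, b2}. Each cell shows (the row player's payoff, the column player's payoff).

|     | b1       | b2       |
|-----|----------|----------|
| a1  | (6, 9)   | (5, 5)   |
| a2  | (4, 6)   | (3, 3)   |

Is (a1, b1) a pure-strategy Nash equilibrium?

Holding the column player at b1: the row player gets 6 from a1, versus 4 from a2. No profitable deviation for the row player.
Holding the row player at a1: the column player gets 9 from b1, versus 5 from b2. No profitable deviation for the column player either.

Yes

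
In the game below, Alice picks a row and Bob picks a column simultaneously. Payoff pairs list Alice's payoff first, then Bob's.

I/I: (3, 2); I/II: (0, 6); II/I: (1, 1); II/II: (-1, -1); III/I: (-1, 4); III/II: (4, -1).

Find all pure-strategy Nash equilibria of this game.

There is no pure-strategy Nash equilibrium

Check mutual best responses: a cell is a NE iff neither player can gain by unilaterally deviating.
Alice's best responses — vs I: I (payoff 3); vs II: III (payoff 4).
Bob's best responses — vs I: II (payoff 6); vs II: I (payoff 1); vs III: I (payoff 4).
No cell has both players best-responding. For instance, Alice's best reply to II is III, but against III Bob prefers I over II.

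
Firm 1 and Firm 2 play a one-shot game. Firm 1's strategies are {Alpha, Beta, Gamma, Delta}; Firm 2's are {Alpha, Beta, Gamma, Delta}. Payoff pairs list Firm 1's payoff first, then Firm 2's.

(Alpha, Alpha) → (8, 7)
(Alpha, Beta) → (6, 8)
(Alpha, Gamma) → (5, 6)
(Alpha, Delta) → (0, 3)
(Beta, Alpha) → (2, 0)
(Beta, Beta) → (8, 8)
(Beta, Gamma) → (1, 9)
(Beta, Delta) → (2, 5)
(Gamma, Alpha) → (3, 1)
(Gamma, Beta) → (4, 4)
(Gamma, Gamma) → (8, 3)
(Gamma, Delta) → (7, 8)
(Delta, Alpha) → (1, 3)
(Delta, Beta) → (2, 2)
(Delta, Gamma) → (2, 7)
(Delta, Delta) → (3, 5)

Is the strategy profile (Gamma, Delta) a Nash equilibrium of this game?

Holding Firm 2 at Delta: Firm 1 gets 7 from Gamma, versus 0 from Alpha, 2 from Beta, 3 from Delta. No profitable deviation for Firm 1.
Holding Firm 1 at Gamma: Firm 2 gets 8 from Delta, versus 1 from Alpha, 4 from Beta, 3 from Gamma. No profitable deviation for Firm 2 either.

Yes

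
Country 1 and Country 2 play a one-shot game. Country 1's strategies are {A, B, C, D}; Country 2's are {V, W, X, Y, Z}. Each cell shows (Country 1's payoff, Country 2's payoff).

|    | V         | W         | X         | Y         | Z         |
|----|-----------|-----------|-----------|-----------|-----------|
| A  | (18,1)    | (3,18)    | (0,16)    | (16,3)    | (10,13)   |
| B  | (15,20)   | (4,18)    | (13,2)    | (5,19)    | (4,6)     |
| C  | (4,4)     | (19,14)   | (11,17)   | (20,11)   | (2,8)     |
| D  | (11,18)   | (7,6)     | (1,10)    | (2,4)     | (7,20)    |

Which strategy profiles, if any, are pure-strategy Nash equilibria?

Check mutual best responses: a cell is a NE iff neither player can gain by unilaterally deviating.
Country 1's best responses — vs V: A (payoff 18); vs W: C (payoff 19); vs X: B (payoff 13); vs Y: C (payoff 20); vs Z: A (payoff 10).
Country 2's best responses — vs A: W (payoff 18); vs B: V (payoff 20); vs C: X (payoff 17); vs D: Z (payoff 20).
No cell has both players best-responding. For instance, Country 1's best reply to V is A, but against A Country 2 prefers W over V.

No pure-strategy Nash equilibrium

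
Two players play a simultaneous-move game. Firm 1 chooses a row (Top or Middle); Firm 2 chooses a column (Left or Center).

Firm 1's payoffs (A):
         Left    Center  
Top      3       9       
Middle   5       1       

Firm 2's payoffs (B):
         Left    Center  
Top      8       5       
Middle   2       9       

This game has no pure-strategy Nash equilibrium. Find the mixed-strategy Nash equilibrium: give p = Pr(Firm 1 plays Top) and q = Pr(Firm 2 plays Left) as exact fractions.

p = 7/10, q = 4/5

In a mixed NE each player is indifferent between their pure strategies, so the opponent's mix sets the indifference.
Firm 2 indifferent between Left and Center: p·8 + (1−p)·2 = p·5 + (1−p)·9 ⟹ 2 + 6p = 9 + (-4)p ⟹ p = 7/10.
Firm 1 indifferent between Top and Middle: q·3 + (1−q)·9 = q·5 + (1−q)·1 ⟹ 9 + (-6)q = 1 + 4q ⟹ q = 4/5.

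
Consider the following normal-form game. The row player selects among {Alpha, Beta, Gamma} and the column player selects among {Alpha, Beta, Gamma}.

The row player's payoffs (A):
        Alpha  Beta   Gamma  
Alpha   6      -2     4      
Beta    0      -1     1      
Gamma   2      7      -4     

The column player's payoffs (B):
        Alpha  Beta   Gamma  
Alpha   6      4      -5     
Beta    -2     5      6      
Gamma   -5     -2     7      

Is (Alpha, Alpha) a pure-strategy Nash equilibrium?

Holding the column player at Alpha: the row player gets 6 from Alpha, versus 0 from Beta, 2 from Gamma. No profitable deviation for the row player.
Holding the row player at Alpha: the column player gets 6 from Alpha, versus 4 from Beta, -5 from Gamma. No profitable deviation for the column player either.

Yes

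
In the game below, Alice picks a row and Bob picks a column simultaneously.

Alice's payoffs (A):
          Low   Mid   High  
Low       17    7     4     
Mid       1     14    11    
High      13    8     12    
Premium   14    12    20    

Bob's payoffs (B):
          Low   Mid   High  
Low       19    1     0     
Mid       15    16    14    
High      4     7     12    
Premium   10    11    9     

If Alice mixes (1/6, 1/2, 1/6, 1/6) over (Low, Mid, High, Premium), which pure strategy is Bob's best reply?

Low

Bob's best reply maximizes expected payoff against the mix.
Low: (1/6)·19 + (1/2)·15 + (1/6)·4 + (1/6)·10 = 13
Mid: (1/6)·1 + (1/2)·16 + (1/6)·7 + (1/6)·11 = 67/6
High: (1/6)·0 + (1/2)·14 + (1/6)·12 + (1/6)·9 = 21/2
Highest expected payoff is 13, from Low.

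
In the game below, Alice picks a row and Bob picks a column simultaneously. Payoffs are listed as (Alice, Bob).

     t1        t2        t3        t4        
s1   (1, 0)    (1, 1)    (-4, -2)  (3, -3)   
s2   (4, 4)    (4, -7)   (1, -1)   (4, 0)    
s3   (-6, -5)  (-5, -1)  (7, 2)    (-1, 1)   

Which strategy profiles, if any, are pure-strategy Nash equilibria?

(s2, t1) and (s3, t3)

A profile is a Nash equilibrium when each player is best-responding to the other.
Alice's best responses — vs t1: s2 (payoff 4); vs t2: s2 (payoff 4); vs t3: s3 (payoff 7); vs t4: s2 (payoff 4).
Bob's best responses — vs s1: t2 (payoff 1); vs s2: t1 (payoff 4); vs s3: t3 (payoff 2).
Mutual best responses occur at (s2, t1) and (s3, t3); at each, neither player gains by switching.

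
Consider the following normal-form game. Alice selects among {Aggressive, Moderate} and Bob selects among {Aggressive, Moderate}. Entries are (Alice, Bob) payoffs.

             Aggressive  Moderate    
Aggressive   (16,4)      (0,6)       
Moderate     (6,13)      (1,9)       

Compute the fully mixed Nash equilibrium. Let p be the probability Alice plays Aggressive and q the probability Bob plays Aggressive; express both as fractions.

Each player's mixing probability is pinned down by making the *other* player indifferent.
Bob indifferent between Aggressive and Moderate: p·4 + (1−p)·13 = p·6 + (1−p)·9 ⟹ 13 + (-9)p = 9 + (-3)p ⟹ p = 2/3.
Alice indifferent between Aggressive and Moderate: q·16 + (1−q)·0 = q·6 + (1−q)·1 ⟹ 0 + 16q = 1 + 5q ⟹ q = 1/11.

p = 2/3, q = 1/11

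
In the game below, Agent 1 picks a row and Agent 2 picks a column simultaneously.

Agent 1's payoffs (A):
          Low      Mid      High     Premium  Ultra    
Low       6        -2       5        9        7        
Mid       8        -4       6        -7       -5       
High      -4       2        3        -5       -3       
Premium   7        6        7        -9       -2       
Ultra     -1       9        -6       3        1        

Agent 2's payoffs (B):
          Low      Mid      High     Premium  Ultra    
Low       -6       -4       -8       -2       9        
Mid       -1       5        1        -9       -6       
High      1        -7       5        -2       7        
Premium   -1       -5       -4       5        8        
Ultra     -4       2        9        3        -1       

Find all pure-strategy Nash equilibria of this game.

(Low, Ultra)

A profile is a Nash equilibrium when each player is best-responding to the other.
Agent 1's best responses — vs Low: Mid (payoff 8); vs Mid: Ultra (payoff 9); vs High: Premium (payoff 7); vs Premium: Low (payoff 9); vs Ultra: Low (payoff 7).
Agent 2's best responses — vs Low: Ultra (payoff 9); vs Mid: Mid (payoff 5); vs High: Ultra (payoff 7); vs Premium: Ultra (payoff 8); vs Ultra: High (payoff 9).
The only mutual best response is (Low, Ultra); neither player gains by switching there.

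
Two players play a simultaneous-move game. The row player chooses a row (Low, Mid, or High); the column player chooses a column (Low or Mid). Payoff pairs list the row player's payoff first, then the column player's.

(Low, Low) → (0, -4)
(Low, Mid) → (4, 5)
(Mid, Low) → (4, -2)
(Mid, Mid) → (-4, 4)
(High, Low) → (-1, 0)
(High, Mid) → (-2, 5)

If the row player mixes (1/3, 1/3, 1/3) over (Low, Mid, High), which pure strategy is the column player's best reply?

Compute the column player's expected payoff from each pure strategy against the given mix.
Low: (1/3)·(-4) + (1/3)·(-2) + (1/3)·0 = -2
Mid: (1/3)·5 + (1/3)·4 + (1/3)·5 = 14/3
Highest expected payoff is 14/3, from Mid.

Mid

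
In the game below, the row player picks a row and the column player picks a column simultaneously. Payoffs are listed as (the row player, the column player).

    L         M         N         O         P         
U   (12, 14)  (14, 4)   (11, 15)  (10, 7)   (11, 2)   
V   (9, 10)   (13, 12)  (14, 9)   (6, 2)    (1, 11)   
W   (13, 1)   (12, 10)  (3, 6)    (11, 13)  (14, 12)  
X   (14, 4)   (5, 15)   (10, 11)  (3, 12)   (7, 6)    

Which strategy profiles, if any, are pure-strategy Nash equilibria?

(W, O)

Check mutual best responses: a cell is a NE iff neither player can gain by unilaterally deviating.
The row player's best responses — vs L: X (payoff 14); vs M: U (payoff 14); vs N: V (payoff 14); vs O: W (payoff 11); vs P: W (payoff 14).
The column player's best responses — vs U: N (payoff 15); vs V: M (payoff 12); vs W: O (payoff 13); vs X: M (payoff 15).
The only mutual best response is (W, O); neither player gains by switching there.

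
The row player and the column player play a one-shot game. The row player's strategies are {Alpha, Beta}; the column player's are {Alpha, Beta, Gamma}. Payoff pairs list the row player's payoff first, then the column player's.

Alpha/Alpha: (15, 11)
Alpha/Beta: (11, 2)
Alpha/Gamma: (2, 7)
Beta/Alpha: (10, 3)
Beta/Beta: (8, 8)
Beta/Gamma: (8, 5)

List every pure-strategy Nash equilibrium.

(Alpha, Alpha)

Check mutual best responses: a cell is a NE iff neither player can gain by unilaterally deviating.
The row player's best responses — vs Alpha: Alpha (payoff 15); vs Beta: Alpha (payoff 11); vs Gamma: Beta (payoff 8).
The column player's best responses — vs Alpha: Alpha (payoff 11); vs Beta: Beta (payoff 8).
The only mutual best response is (Alpha, Alpha); neither player gains by switching there.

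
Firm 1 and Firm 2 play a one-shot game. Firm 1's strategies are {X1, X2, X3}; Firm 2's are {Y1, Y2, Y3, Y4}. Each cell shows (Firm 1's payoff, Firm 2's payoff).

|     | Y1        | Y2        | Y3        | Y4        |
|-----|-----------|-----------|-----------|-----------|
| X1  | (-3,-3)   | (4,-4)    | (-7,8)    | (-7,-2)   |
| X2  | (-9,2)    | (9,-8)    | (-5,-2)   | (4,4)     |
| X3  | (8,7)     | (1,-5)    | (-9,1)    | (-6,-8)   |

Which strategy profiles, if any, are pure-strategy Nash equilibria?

Find each player's best response to every opponent strategy; NE are the intersections.
Firm 1's best responses — vs Y1: X3 (payoff 8); vs Y2: X2 (payoff 9); vs Y3: X2 (payoff -5); vs Y4: X2 (payoff 4).
Firm 2's best responses — vs X1: Y3 (payoff 8); vs X2: Y4 (payoff 4); vs X3: Y1 (payoff 7).
Mutual best responses occur at (X2, Y4) and (X3, Y1); at each, neither player gains by switching.

(X2, Y4) and (X3, Y1)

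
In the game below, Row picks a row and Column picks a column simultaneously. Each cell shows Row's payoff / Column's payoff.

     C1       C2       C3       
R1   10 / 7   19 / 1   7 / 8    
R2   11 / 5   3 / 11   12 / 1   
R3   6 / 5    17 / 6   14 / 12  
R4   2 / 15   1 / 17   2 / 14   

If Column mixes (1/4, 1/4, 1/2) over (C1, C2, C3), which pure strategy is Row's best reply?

R3

Row's best reply maximizes expected payoff against the mix.
R1: (1/4)·10 + (1/4)·19 + (1/2)·7 = 43/4
R2: (1/4)·11 + (1/4)·3 + (1/2)·12 = 19/2
R3: (1/4)·6 + (1/4)·17 + (1/2)·14 = 51/4
R4: (1/4)·2 + (1/4)·1 + (1/2)·2 = 7/4
Highest expected payoff is 51/4, from R3.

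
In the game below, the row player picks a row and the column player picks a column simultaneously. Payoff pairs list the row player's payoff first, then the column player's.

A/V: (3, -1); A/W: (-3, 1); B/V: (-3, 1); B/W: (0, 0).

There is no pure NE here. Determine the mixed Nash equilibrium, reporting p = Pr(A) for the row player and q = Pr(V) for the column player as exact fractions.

p = 1/3, q = 1/3

In a mixed NE each player is indifferent between their pure strategies, so the opponent's mix sets the indifference.
The column player indifferent between V and W: p·(-1) + (1−p)·1 = p·1 + (1−p)·0 ⟹ 1 + (-2)p = 0 + 1p ⟹ p = 1/3.
The row player indifferent between A and B: q·3 + (1−q)·(-3) = q·(-3) + (1−q)·0 ⟹ (-3) + 6q = 0 + (-3)q ⟹ q = 1/3.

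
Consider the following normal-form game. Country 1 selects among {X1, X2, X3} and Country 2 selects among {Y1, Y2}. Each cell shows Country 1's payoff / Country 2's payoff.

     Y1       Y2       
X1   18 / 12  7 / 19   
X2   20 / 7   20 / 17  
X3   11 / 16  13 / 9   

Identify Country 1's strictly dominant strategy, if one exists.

X2

A strategy is strictly dominant if it gives Country 1 a strictly higher payoff than every other strategy, against every choice by the opponent.
X2 strictly dominates: vs Y1: 20 > each of {18, 11}; vs Y2: 20 > each of {7, 13}.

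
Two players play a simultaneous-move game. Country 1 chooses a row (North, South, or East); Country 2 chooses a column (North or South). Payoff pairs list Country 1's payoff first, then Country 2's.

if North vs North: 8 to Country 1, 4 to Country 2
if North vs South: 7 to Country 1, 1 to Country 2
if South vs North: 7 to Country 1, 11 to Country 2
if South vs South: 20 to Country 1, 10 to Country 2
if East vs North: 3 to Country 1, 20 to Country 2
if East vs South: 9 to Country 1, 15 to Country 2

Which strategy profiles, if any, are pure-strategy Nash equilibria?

A profile is a Nash equilibrium when each player is best-responding to the other.
Country 1's best responses — vs North: North (payoff 8); vs South: South (payoff 20).
Country 2's best responses — vs North: North (payoff 4); vs South: North (payoff 11); vs East: North (payoff 20).
The only mutual best response is (North, North); neither player gains by switching there.

(North, North)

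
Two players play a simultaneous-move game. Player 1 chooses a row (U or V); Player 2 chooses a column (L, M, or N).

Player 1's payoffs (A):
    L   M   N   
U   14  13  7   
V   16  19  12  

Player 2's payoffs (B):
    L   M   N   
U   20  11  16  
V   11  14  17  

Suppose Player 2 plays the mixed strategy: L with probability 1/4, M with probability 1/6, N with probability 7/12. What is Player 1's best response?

Player 1's best reply maximizes expected payoff against the mix.
U: (1/4)·14 + (1/6)·13 + (7/12)·7 = 39/4
V: (1/4)·16 + (1/6)·19 + (7/12)·12 = 85/6
Highest expected payoff is 85/6, from V.

V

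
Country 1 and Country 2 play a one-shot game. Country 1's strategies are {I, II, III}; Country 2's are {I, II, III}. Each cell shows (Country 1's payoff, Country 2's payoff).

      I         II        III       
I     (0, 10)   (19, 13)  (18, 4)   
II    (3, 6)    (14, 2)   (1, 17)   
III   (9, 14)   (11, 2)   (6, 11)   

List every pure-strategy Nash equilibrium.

A profile is a Nash equilibrium when each player is best-responding to the other.
Country 1's best responses — vs I: III (payoff 9); vs II: I (payoff 19); vs III: I (payoff 18).
Country 2's best responses — vs I: II (payoff 13); vs II: III (payoff 17); vs III: I (payoff 14).
Mutual best responses occur at (I, II) and (III, I); at each, neither player gains by switching.

(I, II) and (III, I)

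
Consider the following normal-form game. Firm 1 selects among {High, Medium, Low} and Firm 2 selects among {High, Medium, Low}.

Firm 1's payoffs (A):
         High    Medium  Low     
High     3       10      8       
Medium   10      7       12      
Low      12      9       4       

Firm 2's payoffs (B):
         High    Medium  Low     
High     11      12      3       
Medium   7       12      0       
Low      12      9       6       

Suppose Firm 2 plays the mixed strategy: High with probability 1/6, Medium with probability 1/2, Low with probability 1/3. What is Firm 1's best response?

Firm 1's best reply maximizes expected payoff against the mix.
High: (1/6)·3 + (1/2)·10 + (1/3)·8 = 49/6
Medium: (1/6)·10 + (1/2)·7 + (1/3)·12 = 55/6
Low: (1/6)·12 + (1/2)·9 + (1/3)·4 = 47/6
Highest expected payoff is 55/6, from Medium.

Medium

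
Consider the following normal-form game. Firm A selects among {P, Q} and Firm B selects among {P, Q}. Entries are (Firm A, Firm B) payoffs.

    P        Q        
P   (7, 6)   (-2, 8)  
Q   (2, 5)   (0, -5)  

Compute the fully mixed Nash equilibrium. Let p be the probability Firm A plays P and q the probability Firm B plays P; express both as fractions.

In a mixed NE each player is indifferent between their pure strategies, so the opponent's mix sets the indifference.
Firm B indifferent between P and Q: p·6 + (1−p)·5 = p·8 + (1−p)·(-5) ⟹ 5 + 1p = (-5) + 13p ⟹ p = 5/6.
Firm A indifferent between P and Q: q·7 + (1−q)·(-2) = q·2 + (1−q)·0 ⟹ (-2) + 9q = 0 + 2q ⟹ q = 2/7.

p = 5/6, q = 2/7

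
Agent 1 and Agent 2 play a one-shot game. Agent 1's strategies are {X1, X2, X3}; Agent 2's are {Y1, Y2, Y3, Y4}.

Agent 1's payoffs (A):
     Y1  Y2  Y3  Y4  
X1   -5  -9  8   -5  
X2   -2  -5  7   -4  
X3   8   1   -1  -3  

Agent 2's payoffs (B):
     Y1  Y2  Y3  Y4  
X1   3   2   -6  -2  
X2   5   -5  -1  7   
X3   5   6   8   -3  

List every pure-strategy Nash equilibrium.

A profile is a Nash equilibrium when each player is best-responding to the other.
Agent 1's best responses — vs Y1: X3 (payoff 8); vs Y2: X3 (payoff 1); vs Y3: X1 (payoff 8); vs Y4: X3 (payoff -3).
Agent 2's best responses — vs X1: Y1 (payoff 3); vs X2: Y4 (payoff 7); vs X3: Y3 (payoff 8).
No cell has both players best-responding. For instance, Agent 1's best reply to Y3 is X1, but against X1 Agent 2 prefers Y1 over Y3.

No pure-strategy Nash equilibrium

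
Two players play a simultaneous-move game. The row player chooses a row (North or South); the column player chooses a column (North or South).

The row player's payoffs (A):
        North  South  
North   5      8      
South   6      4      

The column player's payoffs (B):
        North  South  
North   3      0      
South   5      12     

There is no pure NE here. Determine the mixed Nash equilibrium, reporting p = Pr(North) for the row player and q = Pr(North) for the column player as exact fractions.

In a mixed NE each player is indifferent between their pure strategies, so the opponent's mix sets the indifference.
The column player indifferent between North and South: p·3 + (1−p)·5 = p·0 + (1−p)·12 ⟹ 5 + (-2)p = 12 + (-12)p ⟹ p = 7/10.
The row player indifferent between North and South: q·5 + (1−q)·8 = q·6 + (1−q)·4 ⟹ 8 + (-3)q = 4 + 2q ⟹ q = 4/5.

p = 7/10, q = 4/5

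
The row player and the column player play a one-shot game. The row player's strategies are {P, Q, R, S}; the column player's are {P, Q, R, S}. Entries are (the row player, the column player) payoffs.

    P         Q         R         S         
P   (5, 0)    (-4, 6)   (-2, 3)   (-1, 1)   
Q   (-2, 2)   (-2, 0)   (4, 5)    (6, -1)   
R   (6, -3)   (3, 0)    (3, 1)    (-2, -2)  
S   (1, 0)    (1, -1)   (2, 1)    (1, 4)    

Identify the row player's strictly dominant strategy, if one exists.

A strategy is strictly dominant if it gives the row player a strictly higher payoff than every other strategy, against every choice by the opponent.
P is not dominant: against P, R gives 6 > 5.
Q is not dominant: against P, P gives 5 > -2.
R is not dominant: against R, Q gives 4 > 3.
S is not dominant: against P, P gives 5 > 1.
No single strategy is best against every opponent action.

No strictly dominant strategy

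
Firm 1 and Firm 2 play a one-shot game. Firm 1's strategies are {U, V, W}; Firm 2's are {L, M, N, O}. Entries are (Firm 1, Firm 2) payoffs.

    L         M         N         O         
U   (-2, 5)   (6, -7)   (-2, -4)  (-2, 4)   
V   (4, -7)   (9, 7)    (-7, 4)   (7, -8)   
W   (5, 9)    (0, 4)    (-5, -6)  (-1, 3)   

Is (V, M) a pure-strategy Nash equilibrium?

Yes

Holding Firm 2 at M: Firm 1 gets 9 from V, versus 6 from U, 0 from W. No profitable deviation for Firm 1.
Holding Firm 1 at V: Firm 2 gets 7 from M, versus -7 from L, 4 from N, -8 from O. No profitable deviation for Firm 2 either.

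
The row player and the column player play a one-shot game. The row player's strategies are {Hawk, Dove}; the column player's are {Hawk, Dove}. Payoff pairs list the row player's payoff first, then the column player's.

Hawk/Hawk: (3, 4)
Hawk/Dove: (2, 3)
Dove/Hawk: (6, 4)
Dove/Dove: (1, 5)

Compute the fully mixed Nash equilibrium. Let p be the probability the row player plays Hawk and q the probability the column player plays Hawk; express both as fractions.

p = 1/2, q = 1/4

Each player's mixing probability is pinned down by making the *other* player indifferent.
The column player indifferent between Hawk and Dove: p·4 + (1−p)·4 = p·3 + (1−p)·5 ⟹ 4 + 0p = 5 + (-2)p ⟹ p = 1/2.
The row player indifferent between Hawk and Dove: q·3 + (1−q)·2 = q·6 + (1−q)·1 ⟹ 2 + 1q = 1 + 5q ⟹ q = 1/4.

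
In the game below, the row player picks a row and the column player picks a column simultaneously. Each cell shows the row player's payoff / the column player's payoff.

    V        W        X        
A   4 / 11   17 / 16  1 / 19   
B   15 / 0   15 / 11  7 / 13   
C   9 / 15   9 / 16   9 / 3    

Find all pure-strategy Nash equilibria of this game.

A profile is a Nash equilibrium when each player is best-responding to the other.
The row player's best responses — vs V: B (payoff 15); vs W: A (payoff 17); vs X: C (payoff 9).
The column player's best responses — vs A: X (payoff 19); vs B: X (payoff 13); vs C: W (payoff 16).
No cell has both players best-responding. For instance, the row player's best reply to W is A, but against A the column player prefers X over W.

There is no pure-strategy Nash equilibrium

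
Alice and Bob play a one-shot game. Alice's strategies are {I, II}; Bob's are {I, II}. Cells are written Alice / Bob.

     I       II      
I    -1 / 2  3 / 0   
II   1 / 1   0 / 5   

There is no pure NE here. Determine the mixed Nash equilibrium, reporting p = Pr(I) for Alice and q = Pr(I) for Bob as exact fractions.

p = 2/3, q = 3/5

In a mixed NE each player is indifferent between their pure strategies, so the opponent's mix sets the indifference.
Bob indifferent between I and II: p·2 + (1−p)·1 = p·0 + (1−p)·5 ⟹ 1 + 1p = 5 + (-5)p ⟹ p = 2/3.
Alice indifferent between I and II: q·(-1) + (1−q)·3 = q·1 + (1−q)·0 ⟹ 3 + (-4)q = 0 + 1q ⟹ q = 3/5.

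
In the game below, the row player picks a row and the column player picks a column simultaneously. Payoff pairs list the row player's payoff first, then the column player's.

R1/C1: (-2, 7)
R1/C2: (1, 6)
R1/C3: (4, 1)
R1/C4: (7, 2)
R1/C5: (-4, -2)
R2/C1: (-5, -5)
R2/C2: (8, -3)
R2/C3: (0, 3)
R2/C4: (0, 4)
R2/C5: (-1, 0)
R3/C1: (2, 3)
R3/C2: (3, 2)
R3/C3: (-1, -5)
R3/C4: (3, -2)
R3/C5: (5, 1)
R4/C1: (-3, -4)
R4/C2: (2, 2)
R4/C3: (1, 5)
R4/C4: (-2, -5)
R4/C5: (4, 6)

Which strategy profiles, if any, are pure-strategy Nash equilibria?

Find each player's best response to every opponent strategy; NE are the intersections.
The row player's best responses — vs C1: R3 (payoff 2); vs C2: R2 (payoff 8); vs C3: R1 (payoff 4); vs C4: R1 (payoff 7); vs C5: R3 (payoff 5).
The column player's best responses — vs R1: C1 (payoff 7); vs R2: C4 (payoff 4); vs R3: C1 (payoff 3); vs R4: C5 (payoff 6).
The only mutual best response is (R3, C1); neither player gains by switching there.

(R3, C1)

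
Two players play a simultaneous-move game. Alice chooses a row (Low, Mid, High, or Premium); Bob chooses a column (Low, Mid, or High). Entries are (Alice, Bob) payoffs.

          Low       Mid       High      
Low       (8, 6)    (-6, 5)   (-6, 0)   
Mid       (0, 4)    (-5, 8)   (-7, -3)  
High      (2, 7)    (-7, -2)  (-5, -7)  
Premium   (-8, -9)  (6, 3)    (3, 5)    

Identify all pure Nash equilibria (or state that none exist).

(Low, Low) and (Premium, High)

Find each player's best response to every opponent strategy; NE are the intersections.
Alice's best responses — vs Low: Low (payoff 8); vs Mid: Premium (payoff 6); vs High: Premium (payoff 3).
Bob's best responses — vs Low: Low (payoff 6); vs Mid: Mid (payoff 8); vs High: Low (payoff 7); vs Premium: High (payoff 5).
Mutual best responses occur at (Low, Low) and (Premium, High); at each, neither player gains by switching.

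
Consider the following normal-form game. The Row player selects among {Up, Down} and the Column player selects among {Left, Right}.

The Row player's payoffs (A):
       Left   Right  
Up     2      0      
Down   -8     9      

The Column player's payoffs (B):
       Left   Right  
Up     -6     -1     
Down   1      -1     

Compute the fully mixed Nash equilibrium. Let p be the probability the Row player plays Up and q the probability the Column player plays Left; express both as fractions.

p = 2/7, q = 9/19

In a mixed NE each player is indifferent between their pure strategies, so the opponent's mix sets the indifference.
The Column player indifferent between Left and Right: p·(-6) + (1−p)·1 = p·(-1) + (1−p)·(-1) ⟹ 1 + (-7)p = (-1) + 0p ⟹ p = 2/7.
The Row player indifferent between Up and Down: q·2 + (1−q)·0 = q·(-8) + (1−q)·9 ⟹ 0 + 2q = 9 + (-17)q ⟹ q = 9/19.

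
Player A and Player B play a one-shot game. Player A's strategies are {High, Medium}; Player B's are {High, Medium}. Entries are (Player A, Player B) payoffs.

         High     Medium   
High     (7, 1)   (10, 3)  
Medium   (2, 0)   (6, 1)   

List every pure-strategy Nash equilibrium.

(High, Medium)

A profile is a Nash equilibrium when each player is best-responding to the other.
Player A's best responses — vs High: High (payoff 7); vs Medium: High (payoff 10).
Player B's best responses — vs High: Medium (payoff 3); vs Medium: Medium (payoff 1).
The only mutual best response is (High, Medium); neither player gains by switching there.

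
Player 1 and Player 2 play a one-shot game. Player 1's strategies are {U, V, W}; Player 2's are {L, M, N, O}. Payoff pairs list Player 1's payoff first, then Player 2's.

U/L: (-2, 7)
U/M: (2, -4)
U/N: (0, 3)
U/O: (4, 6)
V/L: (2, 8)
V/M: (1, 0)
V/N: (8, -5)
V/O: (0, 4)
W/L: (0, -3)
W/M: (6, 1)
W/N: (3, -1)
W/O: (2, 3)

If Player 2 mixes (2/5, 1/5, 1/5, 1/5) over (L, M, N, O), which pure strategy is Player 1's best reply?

V

Player 1's best reply maximizes expected payoff against the mix.
U: (2/5)·(-2) + (1/5)·2 + (1/5)·0 + (1/5)·4 = 2/5
V: (2/5)·2 + (1/5)·1 + (1/5)·8 + (1/5)·0 = 13/5
W: (2/5)·0 + (1/5)·6 + (1/5)·3 + (1/5)·2 = 11/5
Highest expected payoff is 13/5, from V.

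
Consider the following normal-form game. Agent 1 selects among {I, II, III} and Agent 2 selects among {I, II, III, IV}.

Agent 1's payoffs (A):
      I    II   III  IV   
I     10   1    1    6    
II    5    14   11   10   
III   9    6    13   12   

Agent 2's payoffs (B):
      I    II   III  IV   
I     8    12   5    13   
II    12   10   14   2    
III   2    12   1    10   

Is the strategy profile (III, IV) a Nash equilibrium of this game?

Holding Agent 2 at IV: Agent 1 gets 12 from III, versus 6 from I, 10 from II. No profitable deviation for Agent 1.
Holding Agent 1 at III: Agent 2 gets 10 from IV but could get 12 by switching to II. Agent 2 has a profitable deviation.

No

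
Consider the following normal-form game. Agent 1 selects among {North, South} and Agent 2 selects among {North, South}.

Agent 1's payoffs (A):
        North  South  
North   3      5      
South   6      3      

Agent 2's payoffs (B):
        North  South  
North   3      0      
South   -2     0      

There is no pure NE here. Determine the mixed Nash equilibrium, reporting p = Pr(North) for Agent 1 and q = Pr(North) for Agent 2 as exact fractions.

p = 2/5, q = 2/5

Each player's mixing probability is pinned down by making the *other* player indifferent.
Agent 2 indifferent between North and South: p·3 + (1−p)·(-2) = p·0 + (1−p)·0 ⟹ (-2) + 5p = 0 + 0p ⟹ p = 2/5.
Agent 1 indifferent between North and South: q·3 + (1−q)·5 = q·6 + (1−q)·3 ⟹ 5 + (-2)q = 3 + 3q ⟹ q = 2/5.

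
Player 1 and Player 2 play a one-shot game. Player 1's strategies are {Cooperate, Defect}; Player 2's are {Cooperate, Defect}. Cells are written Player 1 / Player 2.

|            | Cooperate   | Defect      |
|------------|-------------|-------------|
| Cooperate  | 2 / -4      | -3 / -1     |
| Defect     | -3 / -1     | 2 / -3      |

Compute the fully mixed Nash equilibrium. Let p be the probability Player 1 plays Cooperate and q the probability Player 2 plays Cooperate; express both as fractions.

In a mixed NE each player is indifferent between their pure strategies, so the opponent's mix sets the indifference.
Player 2 indifferent between Cooperate and Defect: p·(-4) + (1−p)·(-1) = p·(-1) + (1−p)·(-3) ⟹ (-1) + (-3)p = (-3) + 2p ⟹ p = 2/5.
Player 1 indifferent between Cooperate and Defect: q·2 + (1−q)·(-3) = q·(-3) + (1−q)·2 ⟹ (-3) + 5q = 2 + (-5)q ⟹ q = 1/2.

p = 2/5, q = 1/2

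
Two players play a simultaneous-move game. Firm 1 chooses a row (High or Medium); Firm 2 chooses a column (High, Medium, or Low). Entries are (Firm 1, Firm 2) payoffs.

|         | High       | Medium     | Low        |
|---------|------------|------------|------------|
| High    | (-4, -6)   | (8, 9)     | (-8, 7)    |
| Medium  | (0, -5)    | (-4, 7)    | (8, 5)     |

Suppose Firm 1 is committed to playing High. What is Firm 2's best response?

With Firm 1 fixed at High, Firm 2's payoffs are: High → -6, Medium → 9, Low → 7.
The maximum is 9, achieved by Medium.

Medium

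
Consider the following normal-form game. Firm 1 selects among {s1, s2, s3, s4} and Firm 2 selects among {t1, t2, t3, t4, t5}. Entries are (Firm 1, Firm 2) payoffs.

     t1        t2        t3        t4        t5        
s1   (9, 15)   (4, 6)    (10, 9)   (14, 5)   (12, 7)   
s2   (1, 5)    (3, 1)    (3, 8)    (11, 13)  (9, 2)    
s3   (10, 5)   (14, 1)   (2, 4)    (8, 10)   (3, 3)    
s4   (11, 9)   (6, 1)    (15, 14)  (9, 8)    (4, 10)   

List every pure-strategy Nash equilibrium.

A profile is a Nash equilibrium when each player is best-responding to the other.
Firm 1's best responses — vs t1: s4 (payoff 11); vs t2: s3 (payoff 14); vs t3: s4 (payoff 15); vs t4: s1 (payoff 14); vs t5: s1 (payoff 12).
Firm 2's best responses — vs s1: t1 (payoff 15); vs s2: t4 (payoff 13); vs s3: t4 (payoff 10); vs s4: t3 (payoff 14).
The only mutual best response is (s4, t3); neither player gains by switching there.

(s4, t3)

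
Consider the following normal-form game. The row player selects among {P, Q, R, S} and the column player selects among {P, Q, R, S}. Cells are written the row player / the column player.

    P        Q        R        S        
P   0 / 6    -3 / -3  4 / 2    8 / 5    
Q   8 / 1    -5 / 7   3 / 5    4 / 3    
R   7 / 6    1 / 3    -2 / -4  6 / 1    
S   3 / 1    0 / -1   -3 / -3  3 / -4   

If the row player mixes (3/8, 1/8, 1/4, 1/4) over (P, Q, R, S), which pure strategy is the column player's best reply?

P

Compute the column player's expected payoff from each pure strategy against the given mix.
P: (3/8)·6 + (1/8)·1 + (1/4)·6 + (1/4)·1 = 33/8
Q: (3/8)·(-3) + (1/8)·7 + (1/4)·3 + (1/4)·(-1) = 1/4
R: (3/8)·2 + (1/8)·5 + (1/4)·(-4) + (1/4)·(-3) = -3/8
S: (3/8)·5 + (1/8)·3 + (1/4)·1 + (1/4)·(-4) = 3/2
Highest expected payoff is 33/8, from P.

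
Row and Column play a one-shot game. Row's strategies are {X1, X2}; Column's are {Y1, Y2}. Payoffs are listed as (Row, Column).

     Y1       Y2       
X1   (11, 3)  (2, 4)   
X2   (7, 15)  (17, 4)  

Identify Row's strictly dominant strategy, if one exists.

Check whether one of Row's strategies beats all alternatives regardless of what the opponent does.
X1 is not dominant: against Y2, X2 gives 17 > 2.
X2 is not dominant: against Y1, X1 gives 11 > 7.
No single strategy is best against every opponent action.

No strictly dominant strategy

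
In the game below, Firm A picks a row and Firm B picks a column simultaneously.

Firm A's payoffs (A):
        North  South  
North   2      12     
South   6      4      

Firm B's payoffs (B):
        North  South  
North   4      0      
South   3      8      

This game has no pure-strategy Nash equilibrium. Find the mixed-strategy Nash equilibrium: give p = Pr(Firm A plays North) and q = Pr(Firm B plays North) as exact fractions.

p = 5/9, q = 2/3

Each player's mixing probability is pinned down by making the *other* player indifferent.
Firm B indifferent between North and South: p·4 + (1−p)·3 = p·0 + (1−p)·8 ⟹ 3 + 1p = 8 + (-8)p ⟹ p = 5/9.
Firm A indifferent between North and South: q·2 + (1−q)·12 = q·6 + (1−q)·4 ⟹ 12 + (-10)q = 4 + 2q ⟹ q = 2/3.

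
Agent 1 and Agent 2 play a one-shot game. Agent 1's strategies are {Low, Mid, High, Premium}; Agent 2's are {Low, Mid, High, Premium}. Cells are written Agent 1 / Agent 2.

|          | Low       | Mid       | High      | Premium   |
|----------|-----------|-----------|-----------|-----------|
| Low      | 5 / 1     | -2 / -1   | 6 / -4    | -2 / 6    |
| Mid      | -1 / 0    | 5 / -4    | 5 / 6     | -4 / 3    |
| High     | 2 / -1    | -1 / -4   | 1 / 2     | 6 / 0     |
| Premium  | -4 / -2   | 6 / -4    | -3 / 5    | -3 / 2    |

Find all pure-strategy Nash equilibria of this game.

None

Find each player's best response to every opponent strategy; NE are the intersections.
Agent 1's best responses — vs Low: Low (payoff 5); vs Mid: Premium (payoff 6); vs High: Low (payoff 6); vs Premium: High (payoff 6).
Agent 2's best responses — vs Low: Premium (payoff 6); vs Mid: High (payoff 6); vs High: High (payoff 2); vs Premium: High (payoff 5).
No cell has both players best-responding. For instance, Agent 1's best reply to Low is Low, but against Low Agent 2 prefers Premium over Low.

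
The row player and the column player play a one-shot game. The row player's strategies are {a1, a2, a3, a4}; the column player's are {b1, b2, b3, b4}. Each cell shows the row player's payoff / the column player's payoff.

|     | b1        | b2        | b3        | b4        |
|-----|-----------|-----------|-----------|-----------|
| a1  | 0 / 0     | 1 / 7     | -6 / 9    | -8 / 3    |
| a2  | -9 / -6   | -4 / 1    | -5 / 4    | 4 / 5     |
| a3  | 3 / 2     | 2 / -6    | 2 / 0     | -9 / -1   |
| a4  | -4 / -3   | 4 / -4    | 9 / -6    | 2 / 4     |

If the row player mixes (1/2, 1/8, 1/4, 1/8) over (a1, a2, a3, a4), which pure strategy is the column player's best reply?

b3

Compute the column player's expected payoff from each pure strategy against the given mix.
b1: (1/2)·0 + (1/8)·(-6) + (1/4)·2 + (1/8)·(-3) = -5/8
b2: (1/2)·7 + (1/8)·1 + (1/4)·(-6) + (1/8)·(-4) = 13/8
b3: (1/2)·9 + (1/8)·4 + (1/4)·0 + (1/8)·(-6) = 17/4
b4: (1/2)·3 + (1/8)·5 + (1/4)·(-1) + (1/8)·4 = 19/8
Highest expected payoff is 17/4, from b3.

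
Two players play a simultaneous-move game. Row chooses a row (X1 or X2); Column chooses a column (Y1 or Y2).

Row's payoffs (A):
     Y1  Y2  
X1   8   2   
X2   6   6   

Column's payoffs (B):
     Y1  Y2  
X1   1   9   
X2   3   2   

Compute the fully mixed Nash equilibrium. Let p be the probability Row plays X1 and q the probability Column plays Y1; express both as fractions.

In a mixed NE each player is indifferent between their pure strategies, so the opponent's mix sets the indifference.
Column indifferent between Y1 and Y2: p·1 + (1−p)·3 = p·9 + (1−p)·2 ⟹ 3 + (-2)p = 2 + 7p ⟹ p = 1/9.
Row indifferent between X1 and X2: q·8 + (1−q)·2 = q·6 + (1−q)·6 ⟹ 2 + 6q = 6 + 0q ⟹ q = 2/3.

p = 1/9, q = 2/3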